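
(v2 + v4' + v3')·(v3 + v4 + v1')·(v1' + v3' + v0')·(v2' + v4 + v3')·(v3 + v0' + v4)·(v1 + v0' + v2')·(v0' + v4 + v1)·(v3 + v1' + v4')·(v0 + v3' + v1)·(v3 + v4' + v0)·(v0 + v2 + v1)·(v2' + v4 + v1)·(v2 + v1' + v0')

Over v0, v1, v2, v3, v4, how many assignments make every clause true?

There are 2^5 = 32 truth assignments over (v0, v1, v2, v3, v4).
Split on v4. With v4 = 1, the clauses containing v4 are satisfied and v4' drops from the rest; 2 of the 2^4 = 16 assignments to the other variables satisfy what remains.
With v4 = 0, by the same count on the reduced clause set, 1 assignment works.
(One model: v0=F, v1=T, v2=F, v3=T, v4=F.)
Total: 2 + 1 = 3.

3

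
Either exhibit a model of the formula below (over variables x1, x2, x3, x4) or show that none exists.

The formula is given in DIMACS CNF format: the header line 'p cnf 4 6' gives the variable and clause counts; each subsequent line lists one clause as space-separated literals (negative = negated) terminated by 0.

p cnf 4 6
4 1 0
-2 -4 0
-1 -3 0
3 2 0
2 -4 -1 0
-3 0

x1=True; x2=True; x3=False; x4=False

(¬x3) alone gives x3 = False.
(x2) alone gives x2 = True.
(¬x4) alone gives x4 = False.
(x1) alone gives x1 = True.
This assignment satisfies each clause.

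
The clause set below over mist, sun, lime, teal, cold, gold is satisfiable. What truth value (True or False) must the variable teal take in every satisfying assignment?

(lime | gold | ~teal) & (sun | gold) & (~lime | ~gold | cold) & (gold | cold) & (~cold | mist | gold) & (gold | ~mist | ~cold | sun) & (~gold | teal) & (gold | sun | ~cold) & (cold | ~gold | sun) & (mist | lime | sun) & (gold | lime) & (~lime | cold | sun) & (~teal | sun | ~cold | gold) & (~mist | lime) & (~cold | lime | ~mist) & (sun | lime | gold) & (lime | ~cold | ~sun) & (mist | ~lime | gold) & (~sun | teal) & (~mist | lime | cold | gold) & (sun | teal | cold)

True

Suppose teal = 0.
Unit clause (~gold) forces gold = 0.
Unit clause (sun) forces sun = 1.
But (~sun) is also a unit clause — contradiction.
So every satisfying assignment has teal = True.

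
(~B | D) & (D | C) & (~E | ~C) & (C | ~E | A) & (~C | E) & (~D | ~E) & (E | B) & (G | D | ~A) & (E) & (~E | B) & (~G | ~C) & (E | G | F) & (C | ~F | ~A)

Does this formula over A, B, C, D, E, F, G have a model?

From the singleton clause (E), E = 1.
From the singleton clause (~C), C = 0.
From the singleton clause (D), D = 1.
That conflicts with the unit clause (~D).
No assignment satisfies every clause.

No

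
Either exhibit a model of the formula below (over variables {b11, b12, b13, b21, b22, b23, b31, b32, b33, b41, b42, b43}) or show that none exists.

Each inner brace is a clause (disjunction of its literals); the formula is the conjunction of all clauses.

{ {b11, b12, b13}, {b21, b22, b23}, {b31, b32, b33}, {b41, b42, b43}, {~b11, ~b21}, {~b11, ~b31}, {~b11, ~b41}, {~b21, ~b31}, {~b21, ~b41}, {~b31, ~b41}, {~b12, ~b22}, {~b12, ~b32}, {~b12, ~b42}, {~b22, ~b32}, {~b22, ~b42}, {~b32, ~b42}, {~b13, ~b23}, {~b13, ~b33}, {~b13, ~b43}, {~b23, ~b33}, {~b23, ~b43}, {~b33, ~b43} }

UNSATISFIABLE

Branch on b11: set b11 = 0.
Branch on b12: set b12 = 1.
(~b22) alone gives b22 = 0.
(~b32) alone gives b32 = 0.
(~b42) alone gives b42 = 0.
Branch on b21: set b21 = 1.
(~b31) alone gives b31 = 0.
(b33) alone gives b33 = 1.
(~b41) alone gives b41 = 0.
(b43) alone gives b43 = 1.
But (~b43) is also a unit clause — contradiction.
So b21 must be the other value — set b21 = 0.
(b23) alone gives b23 = 1.
(~b13) alone gives b13 = 0.
(~b33) alone gives b33 = 0.
(b31) alone gives b31 = 1.
(~b41) alone gives b41 = 0.
(b43) alone gives b43 = 1.
But (~b43) is also a unit clause — contradiction.
Both values of b21 lead to a conflict.
So b12 must be the other value — set b12 = 0.
(b13) alone gives b13 = 1.
(~b23) alone gives b23 = 0.
(~b33) alone gives b33 = 0.
(~b43) alone gives b43 = 0.
Branch on b21: set b21 = 1.
(~b31) alone gives b31 = 0.
(b32) alone gives b32 = 1.
(~b41) alone gives b41 = 0.
(b42) alone gives b42 = 1.
But (~b42) is also a unit clause — contradiction.
So b21 must be the other value — set b21 = 0.
(b22) alone gives b22 = 1.
(~b32) alone gives b32 = 0.
(b31) alone gives b31 = 1.
(~b41) alone gives b41 = 0.
(b42) alone gives b42 = 1.
But (~b42) is also a unit clause — contradiction.
Both values of b21 lead to a conflict.
Both values of b12 lead to a conflict.
So b11 must be the other value — set b11 = 1.
(~b21) alone gives b21 = 0.
(~b31) alone gives b31 = 0.
(~b41) alone gives b41 = 0.
Branch on b22: set b22 = 1.
(~b12) alone gives b12 = 0.
(~b32) alone gives b32 = 0.
(b33) alone gives b33 = 1.
(~b42) alone gives b42 = 0.
(b43) alone gives b43 = 1.
But (~b43) is also a unit clause — contradiction.
So b22 must be the other value — set b22 = 0.
(b23) alone gives b23 = 1.
(~b13) alone gives b13 = 0.
(~b33) alone gives b33 = 0.
(b32) alone gives b32 = 1.
(~b12) alone gives b12 = 0.
(~b42) alone gives b42 = 0.
(b43) alone gives b43 = 1.
But (~b43) is also a unit clause — contradiction.
Both values of b22 lead to a conflict.
Both values of b11 lead to a conflict.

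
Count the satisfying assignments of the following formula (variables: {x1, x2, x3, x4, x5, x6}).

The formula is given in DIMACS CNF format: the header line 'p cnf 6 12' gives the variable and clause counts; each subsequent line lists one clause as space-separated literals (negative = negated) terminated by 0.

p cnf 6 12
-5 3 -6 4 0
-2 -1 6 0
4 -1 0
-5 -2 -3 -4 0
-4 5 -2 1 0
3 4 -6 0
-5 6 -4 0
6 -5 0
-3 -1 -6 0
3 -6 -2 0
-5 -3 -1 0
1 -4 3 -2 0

There are 2^6 = 64 truth assignments over (x1, x2, x3, x4, x5, x6).
Split on x6. With x6 = True, the clauses containing x6 are satisfied and ¬x6 drops from the rest; 10 of the 2^5 = 32 assignments to the other variables satisfy what remains.
With x6 = False, by the same count on the reduced clause set, 8 assignments work.
Total: 10 + 8 = 18.

18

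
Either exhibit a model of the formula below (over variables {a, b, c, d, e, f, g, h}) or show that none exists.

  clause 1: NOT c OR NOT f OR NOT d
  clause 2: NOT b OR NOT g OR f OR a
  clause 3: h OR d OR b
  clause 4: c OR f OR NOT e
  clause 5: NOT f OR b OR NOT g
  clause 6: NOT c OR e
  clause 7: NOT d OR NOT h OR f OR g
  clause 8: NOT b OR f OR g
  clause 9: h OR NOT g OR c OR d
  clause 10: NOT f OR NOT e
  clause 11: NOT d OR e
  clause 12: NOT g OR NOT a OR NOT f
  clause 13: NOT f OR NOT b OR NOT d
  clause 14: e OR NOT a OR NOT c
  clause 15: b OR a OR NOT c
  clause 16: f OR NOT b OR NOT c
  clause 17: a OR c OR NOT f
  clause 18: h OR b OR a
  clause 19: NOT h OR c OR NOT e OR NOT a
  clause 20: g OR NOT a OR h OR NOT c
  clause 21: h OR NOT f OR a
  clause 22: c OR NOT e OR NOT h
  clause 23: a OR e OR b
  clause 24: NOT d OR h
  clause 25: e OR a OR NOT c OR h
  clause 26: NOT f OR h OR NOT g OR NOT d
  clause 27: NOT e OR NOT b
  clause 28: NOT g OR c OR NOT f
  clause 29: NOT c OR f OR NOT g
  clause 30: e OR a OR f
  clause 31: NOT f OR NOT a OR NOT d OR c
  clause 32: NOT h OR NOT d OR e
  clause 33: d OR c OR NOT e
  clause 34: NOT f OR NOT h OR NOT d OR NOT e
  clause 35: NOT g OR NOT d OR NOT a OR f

Try c = false.
Try f = false.
Unit clause (NOT e) forces e = false.
Unit clause (NOT d) forces d = false.
Unit clause (a) forces a = true.
Try h = true.
Try b = true.
Unit clause (g) forces g = true.
All clauses are satisfied.

a ↦ true; b ↦ true; c ↦ false; d ↦ false; e ↦ false; f ↦ false; g ↦ true; h ↦ true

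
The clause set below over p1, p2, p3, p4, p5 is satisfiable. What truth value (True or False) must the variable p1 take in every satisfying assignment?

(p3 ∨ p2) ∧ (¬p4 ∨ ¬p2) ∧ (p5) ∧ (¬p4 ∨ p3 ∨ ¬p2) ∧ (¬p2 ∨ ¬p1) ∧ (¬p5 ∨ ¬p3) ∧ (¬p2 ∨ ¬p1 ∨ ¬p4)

False

Suppose p1 = True.
The clause (p5) is unit, so p5 = True.
The clause (¬p2) is unit, so p2 = False.
The clause (p3) is unit, so p3 = True.
Now (¬p3) is unsatisfied and unit — conflict.
So every satisfying assignment has p1 = False.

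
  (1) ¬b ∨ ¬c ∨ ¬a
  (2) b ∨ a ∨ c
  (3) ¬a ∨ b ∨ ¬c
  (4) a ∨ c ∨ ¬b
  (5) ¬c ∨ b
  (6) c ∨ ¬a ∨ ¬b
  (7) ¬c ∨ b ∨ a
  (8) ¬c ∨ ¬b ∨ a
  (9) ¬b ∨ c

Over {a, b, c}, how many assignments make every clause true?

There are 2^3 = 8 truth assignments over (a, b, c).
Check each against the 9 clauses (columns in the order a, b, c):
  F F F  ✗ fails (b ∨ a ∨ c)
  F F T  ✗ fails (¬c ∨ b)
  F T F  ✗ fails (a ∨ c ∨ ¬b)
  F T T  ✗ fails (¬c ∨ ¬b ∨ a)
  T F F  ✓ satisfies all
  T F T  ✗ fails (¬a ∨ b ∨ ¬c)
  T T F  ✗ fails (c ∨ ¬a ∨ ¬b)
  T T T  ✗ fails (¬b ∨ ¬c ∨ ¬a)
1 of the 8 rows is a model.

1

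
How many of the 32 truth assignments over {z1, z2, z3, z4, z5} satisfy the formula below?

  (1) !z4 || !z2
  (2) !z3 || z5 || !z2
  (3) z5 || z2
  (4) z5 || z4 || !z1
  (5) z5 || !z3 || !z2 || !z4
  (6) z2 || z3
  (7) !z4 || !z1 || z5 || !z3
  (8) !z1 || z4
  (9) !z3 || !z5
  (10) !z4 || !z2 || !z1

There are 2^5 = 32 truth assignments over (z1, z2, z3, z4, z5).
Split on z3. With z3 = true, the clauses containing z3 are satisfied and !z3 drops from the rest; 0 of the 2^4 = 16 assignments to the other variables satisfy what remains.
With z3 = false, by the same count on the reduced clause set, 2 assignments work.
(One model: z1=F, z2=T, z3=F, z4=F, z5=F.)
Total: 0 + 2 = 2.

2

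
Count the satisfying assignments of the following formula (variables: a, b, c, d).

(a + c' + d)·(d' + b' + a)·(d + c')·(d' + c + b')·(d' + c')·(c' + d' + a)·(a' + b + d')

5

There are 2^4 = 16 truth assignments over (a, b, c, d).
Split on b. With b = 1, the clauses containing b are satisfied and b' drops from the rest; 2 of the 2^3 = 8 assignments to the other variables satisfy what remains.
With b = 0, by the same count on the reduced clause set, 3 assignments work.
(One model: a=F, b=F, c=F, d=F.)
Total: 2 + 3 = 5.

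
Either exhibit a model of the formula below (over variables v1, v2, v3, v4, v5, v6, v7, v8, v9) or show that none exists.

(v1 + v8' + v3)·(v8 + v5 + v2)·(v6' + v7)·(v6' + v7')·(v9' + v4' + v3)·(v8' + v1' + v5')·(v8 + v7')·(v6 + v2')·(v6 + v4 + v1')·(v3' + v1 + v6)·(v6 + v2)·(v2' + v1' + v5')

UNSATISFIABLE

Branch on v6: set v6 = 0.
The clause (v2') is unit, so v2 = 0.
But (v2) is also a unit clause — contradiction.
That branch fails; take v6 = 1 instead.
The clause (v7) is unit, so v7 = 1.
But (v7') is also a unit clause — contradiction.
Either choice for v6 ends in contradiction.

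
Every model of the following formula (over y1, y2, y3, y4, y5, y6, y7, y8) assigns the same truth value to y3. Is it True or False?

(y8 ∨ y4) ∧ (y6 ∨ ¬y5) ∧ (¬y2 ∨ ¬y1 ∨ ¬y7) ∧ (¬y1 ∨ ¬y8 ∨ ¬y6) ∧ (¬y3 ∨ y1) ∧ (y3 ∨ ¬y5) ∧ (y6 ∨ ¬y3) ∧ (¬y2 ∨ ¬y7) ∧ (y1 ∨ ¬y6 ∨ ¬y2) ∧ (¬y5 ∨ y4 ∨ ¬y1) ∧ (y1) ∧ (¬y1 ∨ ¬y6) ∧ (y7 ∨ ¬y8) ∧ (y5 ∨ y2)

Suppose y3 = True.
The clause (y1) is unit, so y1 = True.
The clause (y6) is unit, so y6 = True.
But (¬y6) is also a unit clause — contradiction.
So every satisfying assignment has y3 = False.

False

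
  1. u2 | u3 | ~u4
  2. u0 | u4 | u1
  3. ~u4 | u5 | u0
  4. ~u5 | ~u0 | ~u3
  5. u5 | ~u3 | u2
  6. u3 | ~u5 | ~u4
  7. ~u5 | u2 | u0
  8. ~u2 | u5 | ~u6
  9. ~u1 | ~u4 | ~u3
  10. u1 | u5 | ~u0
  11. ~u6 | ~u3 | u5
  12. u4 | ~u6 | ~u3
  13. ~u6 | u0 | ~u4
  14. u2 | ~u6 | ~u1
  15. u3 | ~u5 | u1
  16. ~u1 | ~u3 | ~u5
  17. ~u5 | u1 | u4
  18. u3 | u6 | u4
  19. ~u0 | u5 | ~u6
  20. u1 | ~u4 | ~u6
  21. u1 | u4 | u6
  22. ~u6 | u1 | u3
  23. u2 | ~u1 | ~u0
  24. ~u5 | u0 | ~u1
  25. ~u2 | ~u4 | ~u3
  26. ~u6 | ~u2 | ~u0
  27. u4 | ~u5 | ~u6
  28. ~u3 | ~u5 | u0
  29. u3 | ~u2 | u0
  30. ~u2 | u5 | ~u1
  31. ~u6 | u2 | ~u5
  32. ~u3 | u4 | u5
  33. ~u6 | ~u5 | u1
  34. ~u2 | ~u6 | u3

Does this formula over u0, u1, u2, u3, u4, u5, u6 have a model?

Unsatisfiable

Try u2 = 1.
Try u5 = 1.
Try u0 = 0.
The clause (~u1) is unit, so u1 = 0.
The clause (u4) is unit, so u4 = 1.
The clause (u3) is unit, so u3 = 1.
That conflicts with the unit clause (~u3).
That branch fails; take u0 = 1 instead.
The clause (~u3) is unit, so u3 = 0.
The clause (~u4) is unit, so u4 = 0.
The clause (u1) is unit, so u1 = 1.
The clause (u6) is unit, so u6 = 1.
That conflicts with the unit clause (~u6).
Either choice for u0 ends in contradiction.
That branch fails; take u5 = 0 instead.
The clause (~u6) is unit, so u6 = 0.
The clause (~u1) is unit, so u1 = 0.
The clause (~u0) is unit, so u0 = 0.
The clause (u4) is unit, so u4 = 1.
That conflicts with the unit clause (~u4).
Either choice for u5 ends in contradiction.
That branch fails; take u2 = 0 instead.
Try u3 = 1.
The clause (u5) is unit, so u5 = 1.
The clause (~u0) is unit, so u0 = 0.
That conflicts with the unit clause (u0).
That branch fails; take u3 = 0 instead.
The clause (~u4) is unit, so u4 = 0.
The clause (u6) is unit, so u6 = 1.
The clause (~u1) is unit, so u1 = 0.
That conflicts with the unit clause (u1).
Either choice for u3 ends in contradiction.
Either choice for u2 ends in contradiction.
No assignment satisfies every clause.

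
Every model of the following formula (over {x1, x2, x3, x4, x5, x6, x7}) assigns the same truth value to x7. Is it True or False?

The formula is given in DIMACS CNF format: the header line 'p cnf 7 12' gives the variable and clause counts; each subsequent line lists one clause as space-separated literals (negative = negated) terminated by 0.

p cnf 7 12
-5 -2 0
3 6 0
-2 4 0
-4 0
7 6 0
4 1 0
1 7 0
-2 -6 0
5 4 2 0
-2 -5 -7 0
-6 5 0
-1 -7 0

False

Suppose x7 = True.
Unit clause (¬x4) forces x4 = False.
Unit clause (¬x2) forces x2 = False.
Unit clause (x1) forces x1 = True.
That conflicts with the unit clause (¬x1).
So every satisfying assignment has x7 = False.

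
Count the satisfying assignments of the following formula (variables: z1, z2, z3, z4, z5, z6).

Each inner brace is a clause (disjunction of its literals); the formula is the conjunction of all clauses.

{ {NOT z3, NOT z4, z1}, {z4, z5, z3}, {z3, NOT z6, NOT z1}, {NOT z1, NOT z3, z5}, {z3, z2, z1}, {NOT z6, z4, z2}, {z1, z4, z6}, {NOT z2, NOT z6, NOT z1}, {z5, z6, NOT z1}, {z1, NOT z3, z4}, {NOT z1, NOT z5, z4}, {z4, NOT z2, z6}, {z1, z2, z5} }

There are 2^6 = 64 truth assignments over (z1, z2, z3, z4, z5, z6).
Split on z3. With z3 = true, the clauses containing z3 are satisfied and NOT z3 drops from the rest; 3 of the 2^5 = 32 assignments to the other variables satisfy what remains.
With z3 = false, by the same count on the reduced clause set, 7 assignments work.
(One model: z1=F, z2=T, z3=F, z4=F, z5=T, z6=T.)
Total: 3 + 7 = 10.

10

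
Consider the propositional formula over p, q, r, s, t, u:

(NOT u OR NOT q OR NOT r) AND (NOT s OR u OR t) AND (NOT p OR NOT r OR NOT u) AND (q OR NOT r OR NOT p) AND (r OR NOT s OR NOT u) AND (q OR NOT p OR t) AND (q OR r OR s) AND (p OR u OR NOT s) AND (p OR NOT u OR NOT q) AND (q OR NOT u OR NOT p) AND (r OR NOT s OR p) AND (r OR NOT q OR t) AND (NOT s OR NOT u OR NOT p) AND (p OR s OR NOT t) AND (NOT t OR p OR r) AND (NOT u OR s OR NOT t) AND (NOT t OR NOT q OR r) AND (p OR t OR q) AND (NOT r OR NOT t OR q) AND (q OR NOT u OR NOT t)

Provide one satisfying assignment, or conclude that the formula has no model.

Try u = false.
Try s = true.
From the singleton clause (t), t = true.
From the singleton clause (p), p = true.
Try q = false.
From the singleton clause (NOT r), r = false.
All clauses are satisfied.

p ↦ true; q ↦ false; r ↦ false; s ↦ true; t ↦ true; u ↦ false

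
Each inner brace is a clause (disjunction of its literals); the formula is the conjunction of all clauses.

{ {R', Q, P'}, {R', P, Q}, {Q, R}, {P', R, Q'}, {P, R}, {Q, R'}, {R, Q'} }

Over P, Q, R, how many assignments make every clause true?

2

There are 2^3 = 8 truth assignments over (P, Q, R).
Split on R. With R = 1, the clauses containing R are satisfied and R' drops from the rest; 2 of the 2^2 = 4 assignments to the other variables satisfy what remains.
With R = 0, by the same count on the reduced clause set, 0 assignments work.
(One model: P=F, Q=T, R=T.)
Total: 2 + 0 = 2.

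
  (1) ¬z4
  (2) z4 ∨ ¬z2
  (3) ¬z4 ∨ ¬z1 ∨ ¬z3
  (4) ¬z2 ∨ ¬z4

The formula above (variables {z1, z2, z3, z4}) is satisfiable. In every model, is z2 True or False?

Suppose z2 = True.
The clause (¬z4) is unit, so z4 = False.
But (z4) is also a unit clause — contradiction.
So every satisfying assignment has z2 = False.

False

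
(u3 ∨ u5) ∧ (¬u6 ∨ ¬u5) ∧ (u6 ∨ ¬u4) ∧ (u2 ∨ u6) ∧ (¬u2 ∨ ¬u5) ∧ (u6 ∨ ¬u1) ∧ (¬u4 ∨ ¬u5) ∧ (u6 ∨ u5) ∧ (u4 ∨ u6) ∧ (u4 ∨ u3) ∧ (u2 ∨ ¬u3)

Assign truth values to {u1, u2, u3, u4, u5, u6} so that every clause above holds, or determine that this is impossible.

Try u3 = True.
From the singleton clause (u2), u2 = True.
From the singleton clause (¬u5), u5 = False.
From the singleton clause (u6), u6 = True.
All clauses hold; u1, u4 can take either value.

u1=True,  u2=True,  u3=True,  u4=True,  u5=False,  u6=True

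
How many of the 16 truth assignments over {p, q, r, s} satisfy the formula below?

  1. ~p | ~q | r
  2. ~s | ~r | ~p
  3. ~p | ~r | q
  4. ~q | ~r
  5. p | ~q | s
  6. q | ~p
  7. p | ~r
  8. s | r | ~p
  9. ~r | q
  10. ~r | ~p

3

There are 2^4 = 16 truth assignments over (p, q, r, s).
Split on p. With p = 1, the clauses containing p are satisfied and ~p drops from the rest; 0 of the 2^3 = 8 assignments to the other variables satisfy what remains.
With p = 0, by the same count on the reduced clause set, 3 assignments work.
(One model: p=F, q=F, r=F, s=F.)
Total: 0 + 3 = 3.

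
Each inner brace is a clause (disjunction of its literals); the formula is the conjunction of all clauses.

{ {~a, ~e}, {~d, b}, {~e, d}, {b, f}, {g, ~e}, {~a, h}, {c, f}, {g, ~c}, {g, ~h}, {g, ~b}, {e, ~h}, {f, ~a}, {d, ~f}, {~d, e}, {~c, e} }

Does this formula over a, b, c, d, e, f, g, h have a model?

Yes, satisfiable

Suppose a = 0.
Suppose d = 1.
The clause (b) is unit, so b = 1.
The clause (g) is unit, so g = 1.
The clause (e) is unit, so e = 1.
Suppose c = 1.
No clause remains; f, h are free.
A satisfying assignment: a=0,  b=1,  c=1,  d=1,  e=1,  f=1,  g=1,  h=0.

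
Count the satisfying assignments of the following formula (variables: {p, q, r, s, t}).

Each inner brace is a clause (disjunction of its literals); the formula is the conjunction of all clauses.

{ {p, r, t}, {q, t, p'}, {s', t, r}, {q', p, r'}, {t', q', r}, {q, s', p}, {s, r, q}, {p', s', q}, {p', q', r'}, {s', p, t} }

There are 2^5 = 32 truth assignments over (p, q, r, s, t).
Split on p. With p = 1, the clauses containing p are satisfied and p' drops from the rest; 2 of the 2^4 = 16 assignments to the other variables satisfy what remains.
With p = 0, by the same count on the reduced clause set, 2 assignments work.
Total: 2 + 2 = 4.

4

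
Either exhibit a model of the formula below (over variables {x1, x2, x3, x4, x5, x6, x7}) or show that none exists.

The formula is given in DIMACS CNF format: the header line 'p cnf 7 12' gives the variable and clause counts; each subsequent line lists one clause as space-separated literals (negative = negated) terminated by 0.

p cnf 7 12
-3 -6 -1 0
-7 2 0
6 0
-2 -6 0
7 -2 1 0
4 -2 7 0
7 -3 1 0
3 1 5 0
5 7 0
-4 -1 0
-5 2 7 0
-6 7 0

From the singleton clause (x6), x6 = True.
From the singleton clause (¬x2), x2 = False.
From the singleton clause (¬x7), x7 = False.
Now (x7) is unsatisfied and unit — conflict.

UNSATISFIABLE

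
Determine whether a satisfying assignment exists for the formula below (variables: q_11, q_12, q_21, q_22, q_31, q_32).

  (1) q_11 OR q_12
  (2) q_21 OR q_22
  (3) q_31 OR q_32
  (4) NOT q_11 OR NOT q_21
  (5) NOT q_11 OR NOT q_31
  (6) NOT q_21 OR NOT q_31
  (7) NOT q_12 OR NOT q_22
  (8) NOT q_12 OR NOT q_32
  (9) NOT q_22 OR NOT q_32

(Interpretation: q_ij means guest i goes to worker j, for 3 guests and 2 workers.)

Try q_11 = true.
(NOT q_21) alone gives q_21 = false.
(q_22) alone gives q_22 = true.
(NOT q_31) alone gives q_31 = false.
(q_32) alone gives q_32 = true.
Now (NOT q_32) is unsatisfied and unit — conflict.
That branch fails; take q_11 = false instead.
(q_12) alone gives q_12 = true.
(NOT q_22) alone gives q_22 = false.
(q_21) alone gives q_21 = true.
(NOT q_31) alone gives q_31 = false.
(q_32) alone gives q_32 = true.
Now (NOT q_32) is unsatisfied and unit — conflict.
Both values of q_11 lead to a conflict.
No assignment satisfies every clause.

No, unsatisfiable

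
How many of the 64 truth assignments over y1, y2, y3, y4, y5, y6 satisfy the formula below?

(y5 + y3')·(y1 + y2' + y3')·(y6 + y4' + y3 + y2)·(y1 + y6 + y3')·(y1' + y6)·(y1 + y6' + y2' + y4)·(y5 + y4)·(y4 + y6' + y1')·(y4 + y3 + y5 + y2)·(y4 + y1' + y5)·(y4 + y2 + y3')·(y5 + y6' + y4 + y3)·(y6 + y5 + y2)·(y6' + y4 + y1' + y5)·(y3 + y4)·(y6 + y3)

11

There are 2^6 = 64 truth assignments over (y1, y2, y3, y4, y5, y6).
Split on y5. With y5 = 1, the clauses containing y5 are satisfied and y5' drops from the rest; 7 of the 2^5 = 32 assignments to the other variables satisfy what remains.
With y5 = 0, by the same count on the reduced clause set, 4 assignments work.
(One model: y1=F, y2=F, y3=F, y4=T, y5=F, y6=T.)
Total: 7 + 4 = 11.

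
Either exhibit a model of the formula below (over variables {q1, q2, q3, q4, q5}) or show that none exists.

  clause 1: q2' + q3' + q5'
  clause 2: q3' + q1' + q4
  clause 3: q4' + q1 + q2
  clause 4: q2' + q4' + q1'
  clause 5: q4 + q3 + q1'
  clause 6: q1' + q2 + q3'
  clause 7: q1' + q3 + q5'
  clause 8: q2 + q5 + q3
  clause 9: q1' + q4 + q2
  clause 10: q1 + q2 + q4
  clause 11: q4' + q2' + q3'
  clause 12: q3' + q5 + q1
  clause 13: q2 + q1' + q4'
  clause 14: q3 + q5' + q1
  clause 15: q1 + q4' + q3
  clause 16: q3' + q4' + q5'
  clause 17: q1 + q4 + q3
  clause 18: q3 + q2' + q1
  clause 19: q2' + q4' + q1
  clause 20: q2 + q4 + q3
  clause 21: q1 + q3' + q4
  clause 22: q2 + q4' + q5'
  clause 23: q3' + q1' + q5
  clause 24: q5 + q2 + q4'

Case q2 = 0:
Case q4 = 0:
(q1') alone gives q1 = 0.
Now (q1) is unsatisfied and unit — conflict.
Undo q4 and try q4 = 1.
(q1) alone gives q1 = 1.
Now (q1') is unsatisfied and unit — conflict.
Neither q4 = 1 nor q4 = 0 works.
Undo q2 and try q2 = 1.
Case q3 = 0:
(q1) alone gives q1 = 1.
(q4') alone gives q4 = 0.
Now (q4) is unsatisfied and unit — conflict.
Undo q3 and try q3 = 1.
(q5') alone gives q5 = 0.
(q4') alone gives q4 = 0.
(q1') alone gives q1 = 0.
Now (q1) is unsatisfied and unit — conflict.
Neither q3 = 1 nor q3 = 0 works.
Neither q2 = 1 nor q2 = 0 works.

UNSATISFIABLE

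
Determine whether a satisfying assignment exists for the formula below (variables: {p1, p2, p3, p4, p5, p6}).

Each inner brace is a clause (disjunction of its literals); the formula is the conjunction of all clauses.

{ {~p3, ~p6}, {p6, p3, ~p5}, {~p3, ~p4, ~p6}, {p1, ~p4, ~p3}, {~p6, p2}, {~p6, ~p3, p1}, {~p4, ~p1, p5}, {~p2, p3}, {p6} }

Unsatisfiable

Unit clause (p6) forces p6 = 1.
Unit clause (~p3) forces p3 = 0.
Unit clause (p2) forces p2 = 1.
That conflicts with the unit clause (~p2).
No assignment satisfies every clause.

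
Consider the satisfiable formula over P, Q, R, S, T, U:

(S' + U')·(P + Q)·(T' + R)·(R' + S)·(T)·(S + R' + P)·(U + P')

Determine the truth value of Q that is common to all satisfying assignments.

True

Suppose Q = 0.
From the singleton clause (P), P = 1.
From the singleton clause (T), T = 1.
From the singleton clause (R), R = 1.
From the singleton clause (S), S = 1.
From the singleton clause (U'), U = 0.
Now (U) is unsatisfied and unit — conflict.
So every satisfying assignment has Q = True.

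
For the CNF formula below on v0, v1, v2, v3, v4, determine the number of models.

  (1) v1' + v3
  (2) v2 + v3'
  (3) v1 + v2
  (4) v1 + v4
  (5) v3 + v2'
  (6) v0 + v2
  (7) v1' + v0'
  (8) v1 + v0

There are 2^5 = 32 truth assignments over (v0, v1, v2, v3, v4).
Split on v2. With v2 = 1, the clauses containing v2 are satisfied and v2' drops from the rest; 3 of the 2^4 = 16 assignments to the other variables satisfy what remains.
With v2 = 0, by the same count on the reduced clause set, 0 assignments work.
(One model: v0=F, v1=T, v2=T, v3=T, v4=F.)
Total: 3 + 0 = 3.

3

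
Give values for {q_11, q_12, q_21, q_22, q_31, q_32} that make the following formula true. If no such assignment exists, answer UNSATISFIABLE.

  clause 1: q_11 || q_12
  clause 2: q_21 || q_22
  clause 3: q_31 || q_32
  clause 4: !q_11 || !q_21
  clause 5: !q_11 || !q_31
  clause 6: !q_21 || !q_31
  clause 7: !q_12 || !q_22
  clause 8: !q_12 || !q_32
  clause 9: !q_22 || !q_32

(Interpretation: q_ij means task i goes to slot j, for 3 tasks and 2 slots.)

UNSATISFIABLE

Try q_11 = true.
The clause (!q_21) is unit, so q_21 = false.
The clause (q_22) is unit, so q_22 = true.
The clause (!q_31) is unit, so q_31 = false.
The clause (q_32) is unit, so q_32 = true.
That conflicts with the unit clause (!q_32).
Backtrack on q_11: now try q_11 = false.
The clause (q_12) is unit, so q_12 = true.
The clause (!q_22) is unit, so q_22 = false.
The clause (q_21) is unit, so q_21 = true.
The clause (!q_31) is unit, so q_31 = false.
The clause (q_32) is unit, so q_32 = true.
That conflicts with the unit clause (!q_32).
Both values of q_11 lead to a conflict.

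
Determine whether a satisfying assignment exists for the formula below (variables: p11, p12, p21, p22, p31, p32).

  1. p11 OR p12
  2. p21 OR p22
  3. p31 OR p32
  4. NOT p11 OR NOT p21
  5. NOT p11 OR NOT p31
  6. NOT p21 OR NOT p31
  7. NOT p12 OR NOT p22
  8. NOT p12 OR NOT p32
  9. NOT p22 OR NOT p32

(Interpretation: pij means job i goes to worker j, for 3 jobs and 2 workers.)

Try p11 = true.
Unit clause (NOT p21) forces p21 = false.
Unit clause (p22) forces p22 = true.
Unit clause (NOT p31) forces p31 = false.
Unit clause (p32) forces p32 = true.
That conflicts with the unit clause (NOT p32).
Undo p11 and try p11 = false.
Unit clause (p12) forces p12 = true.
Unit clause (NOT p22) forces p22 = false.
Unit clause (p21) forces p21 = true.
Unit clause (NOT p31) forces p31 = false.
Unit clause (p32) forces p32 = true.
That conflicts with the unit clause (NOT p32).
Both values of p11 lead to a conflict.
No assignment satisfies every clause.

No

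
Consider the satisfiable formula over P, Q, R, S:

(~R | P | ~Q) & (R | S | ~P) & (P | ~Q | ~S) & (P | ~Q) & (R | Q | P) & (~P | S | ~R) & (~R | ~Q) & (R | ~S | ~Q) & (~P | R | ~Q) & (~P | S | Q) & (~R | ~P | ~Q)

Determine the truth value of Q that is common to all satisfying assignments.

False

Suppose Q = 1.
From the singleton clause (P), P = 1.
From the singleton clause (~R), R = 0.
Now (R) is unsatisfied and unit — conflict.
So every satisfying assignment has Q = False.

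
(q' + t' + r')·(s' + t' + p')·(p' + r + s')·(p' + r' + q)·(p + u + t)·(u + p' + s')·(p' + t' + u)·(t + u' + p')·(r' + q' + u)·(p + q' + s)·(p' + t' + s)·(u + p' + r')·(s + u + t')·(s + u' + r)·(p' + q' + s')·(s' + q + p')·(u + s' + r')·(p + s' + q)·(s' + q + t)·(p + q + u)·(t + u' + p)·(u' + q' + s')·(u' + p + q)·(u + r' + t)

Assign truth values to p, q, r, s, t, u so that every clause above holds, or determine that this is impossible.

p: 1, q: 0, r: 0, s: 0, t: 0, u: 0

Case q = 0:
Case p = 1:
The clause (r') is unit, so r = 0.
The clause (s') is unit, so s = 0.
The clause (t') is unit, so t = 0.
The clause (u') is unit, so u = 0.
Every clause now holds.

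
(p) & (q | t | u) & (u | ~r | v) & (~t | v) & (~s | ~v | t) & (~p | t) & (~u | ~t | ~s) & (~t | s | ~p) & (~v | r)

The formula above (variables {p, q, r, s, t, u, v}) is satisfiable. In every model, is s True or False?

True

Suppose s = 0.
From the singleton clause (p), p = 1.
From the singleton clause (t), t = 1.
Now (~t) is unsatisfied and unit — conflict.
So every satisfying assignment has s = True.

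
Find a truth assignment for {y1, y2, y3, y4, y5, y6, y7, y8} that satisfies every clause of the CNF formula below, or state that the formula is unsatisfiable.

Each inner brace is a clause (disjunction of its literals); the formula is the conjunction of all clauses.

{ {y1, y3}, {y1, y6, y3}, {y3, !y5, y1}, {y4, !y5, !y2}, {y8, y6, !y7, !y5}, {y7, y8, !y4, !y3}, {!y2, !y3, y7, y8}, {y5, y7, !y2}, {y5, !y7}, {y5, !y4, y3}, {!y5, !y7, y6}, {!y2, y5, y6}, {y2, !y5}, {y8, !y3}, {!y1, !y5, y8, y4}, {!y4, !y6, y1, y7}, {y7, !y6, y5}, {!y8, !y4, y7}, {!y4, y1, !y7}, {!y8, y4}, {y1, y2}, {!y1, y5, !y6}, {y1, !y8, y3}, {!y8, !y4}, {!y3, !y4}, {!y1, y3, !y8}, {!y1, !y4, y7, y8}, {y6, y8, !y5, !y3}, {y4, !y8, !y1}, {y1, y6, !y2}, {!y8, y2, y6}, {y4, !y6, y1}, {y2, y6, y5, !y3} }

y1 ↦ true,  y2 ↦ false,  y3 ↦ false,  y4 ↦ false,  y5 ↦ false,  y6 ↦ false,  y7 ↦ false,  y8 ↦ false

Case y1 = true:
Case y5 = false:
Unit clause (!y7) forces y7 = false.
Unit clause (!y2) forces y2 = false.
Unit clause (!y6) forces y6 = false.
Unit clause (!y8) forces y8 = false.
Unit clause (!y3) forces y3 = false.
Unit clause (!y4) forces y4 = false.
All clauses are satisfied.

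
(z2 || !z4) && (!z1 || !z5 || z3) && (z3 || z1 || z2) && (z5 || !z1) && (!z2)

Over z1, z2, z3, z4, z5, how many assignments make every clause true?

There are 2^5 = 32 truth assignments over (z1, z2, z3, z4, z5).
Split on z4. With z4 = true, the clauses containing z4 are satisfied and !z4 drops from the rest; 0 of the 2^4 = 16 assignments to the other variables satisfy what remains.
With z4 = false, by the same count on the reduced clause set, 3 assignments work.
(One model: z1=F, z2=F, z3=T, z4=F, z5=F.)
Total: 0 + 3 = 3.

3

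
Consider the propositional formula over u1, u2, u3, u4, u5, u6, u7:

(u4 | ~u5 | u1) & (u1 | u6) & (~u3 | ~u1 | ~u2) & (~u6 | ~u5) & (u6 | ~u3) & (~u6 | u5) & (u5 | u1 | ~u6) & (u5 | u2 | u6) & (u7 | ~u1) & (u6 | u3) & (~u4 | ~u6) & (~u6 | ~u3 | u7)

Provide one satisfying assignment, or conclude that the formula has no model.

Case u1 = 1:
The clause (u7) is unit, so u7 = 1.
Case u3 = 0:
The clause (u6) is unit, so u6 = 1.
The clause (~u5) is unit, so u5 = 0.
Now (u5) is unsatisfied and unit — conflict.
That branch fails; take u3 = 1 instead.
The clause (~u2) is unit, so u2 = 0.
The clause (u6) is unit, so u6 = 1.
The clause (~u5) is unit, so u5 = 0.
Now (u5) is unsatisfied and unit — conflict.
Either choice for u3 ends in contradiction.
That branch fails; take u1 = 0 instead.
The clause (u6) is unit, so u6 = 1.
The clause (~u5) is unit, so u5 = 0.
Now (u5) is unsatisfied and unit — conflict.
Either choice for u1 ends in contradiction.

UNSATISFIABLE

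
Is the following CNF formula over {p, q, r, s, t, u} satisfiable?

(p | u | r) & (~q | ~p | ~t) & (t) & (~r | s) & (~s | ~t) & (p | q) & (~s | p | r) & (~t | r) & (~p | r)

The clause (t) is unit, so t = 1.
The clause (~s) is unit, so s = 0.
The clause (~r) is unit, so r = 0.
Now (r) is unsatisfied and unit — conflict.
No assignment satisfies every clause.

No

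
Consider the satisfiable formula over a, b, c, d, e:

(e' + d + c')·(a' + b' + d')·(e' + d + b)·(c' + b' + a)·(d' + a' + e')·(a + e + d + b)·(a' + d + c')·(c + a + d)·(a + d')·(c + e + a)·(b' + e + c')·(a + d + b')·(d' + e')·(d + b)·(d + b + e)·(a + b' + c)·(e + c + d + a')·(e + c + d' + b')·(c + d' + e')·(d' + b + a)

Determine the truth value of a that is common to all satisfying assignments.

True

Suppose a = 0.
(d') alone gives d = 0.
(c) alone gives c = 1.
(e') alone gives e = 0.
(b') alone gives b = 0.
That conflicts with the unit clause (b).
So every satisfying assignment has a = True.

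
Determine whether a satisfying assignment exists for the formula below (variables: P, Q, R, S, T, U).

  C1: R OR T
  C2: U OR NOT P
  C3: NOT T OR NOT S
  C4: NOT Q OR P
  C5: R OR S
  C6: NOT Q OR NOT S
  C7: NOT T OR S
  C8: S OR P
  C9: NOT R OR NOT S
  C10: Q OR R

Suppose R = true.
Unit clause (NOT S) forces S = false.
Unit clause (NOT T) forces T = false.
Unit clause (P) forces P = true.
Unit clause (U) forces U = true.
No clause remains; Q is free.
A satisfying assignment: P=true, Q=false, R=true, S=false, T=false, U=true.

Satisfiable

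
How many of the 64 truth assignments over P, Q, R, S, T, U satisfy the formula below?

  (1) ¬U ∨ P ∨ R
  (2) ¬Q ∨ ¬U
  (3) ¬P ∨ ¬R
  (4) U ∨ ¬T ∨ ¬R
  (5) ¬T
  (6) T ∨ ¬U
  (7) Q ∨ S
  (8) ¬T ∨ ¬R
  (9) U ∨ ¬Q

There are 2^6 = 64 truth assignments over (P, Q, R, S, T, U).
Split on R. With R = True, the clauses containing R are satisfied and ¬R drops from the rest; 1 of the 2^5 = 32 assignments to the other variables satisfy what remains.
With R = False, by the same count on the reduced clause set, 2 assignments work.
Total: 1 + 2 = 3.

3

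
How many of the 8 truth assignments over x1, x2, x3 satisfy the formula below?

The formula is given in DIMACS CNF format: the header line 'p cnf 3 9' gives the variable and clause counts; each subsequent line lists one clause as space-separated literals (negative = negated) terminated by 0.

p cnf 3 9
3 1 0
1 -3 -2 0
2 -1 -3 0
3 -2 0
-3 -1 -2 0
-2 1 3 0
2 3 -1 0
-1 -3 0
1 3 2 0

There are 2^3 = 8 truth assignments over (x1, x2, x3).
Check each against the 9 clauses (columns in the order x1, x2, x3):
  F F F  ✗ fails (x3 ∨ x1)
  F F T  ✓ satisfies all
  F T F  ✗ fails (x3 ∨ x1)
  F T T  ✗ fails (x1 ∨ ¬x3 ∨ ¬x2)
  T F F  ✗ fails (x2 ∨ x3 ∨ ¬x1)
  T F T  ✗ fails (x2 ∨ ¬x1 ∨ ¬x3)
  T T F  ✗ fails (x3 ∨ ¬x2)
  T T T  ✗ fails (¬x3 ∨ ¬x1 ∨ ¬x2)
1 of the 8 rows is a model.

1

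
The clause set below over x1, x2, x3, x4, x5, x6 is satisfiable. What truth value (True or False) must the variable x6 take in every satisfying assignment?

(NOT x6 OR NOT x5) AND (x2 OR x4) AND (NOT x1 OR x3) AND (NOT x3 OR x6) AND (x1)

Suppose x6 = false.
From the singleton clause (NOT x3), x3 = false.
From the singleton clause (NOT x1), x1 = false.
That conflicts with the unit clause (x1).
So every satisfying assignment has x6 = True.

True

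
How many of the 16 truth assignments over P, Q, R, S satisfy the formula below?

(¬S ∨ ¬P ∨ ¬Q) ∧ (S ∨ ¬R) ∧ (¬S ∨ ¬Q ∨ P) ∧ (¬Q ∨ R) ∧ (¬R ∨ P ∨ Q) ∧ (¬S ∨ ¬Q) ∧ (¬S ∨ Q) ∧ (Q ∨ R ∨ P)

1

There are 2^4 = 16 truth assignments over (P, Q, R, S).
Check each against the 8 clauses (columns in the order P, Q, R, S):
  F F F F  ✗ fails (Q ∨ R ∨ P)
  F F F T  ✗ fails (¬S ∨ Q)
  F F T F  ✗ fails (S ∨ ¬R)
  F F T T  ✗ fails (¬R ∨ P ∨ Q)
  F T F F  ✗ fails (¬Q ∨ R)
  F T F T  ✗ fails (¬S ∨ ¬Q ∨ P)
  F T T F  ✗ fails (S ∨ ¬R)
  F T T T  ✗ fails (¬S ∨ ¬Q ∨ P)
  T F F F  ✓ satisfies all
  T F F T  ✗ fails (¬S ∨ Q)
  T F T F  ✗ fails (S ∨ ¬R)
  T F T T  ✗ fails (¬S ∨ Q)
  T T F F  ✗ fails (¬Q ∨ R)
  T T F T  ✗ fails (¬S ∨ ¬P ∨ ¬Q)
  T T T F  ✗ fails (S ∨ ¬R)
  T T T T  ✗ fails (¬S ∨ ¬P ∨ ¬Q)
1 of the 16 rows is a model.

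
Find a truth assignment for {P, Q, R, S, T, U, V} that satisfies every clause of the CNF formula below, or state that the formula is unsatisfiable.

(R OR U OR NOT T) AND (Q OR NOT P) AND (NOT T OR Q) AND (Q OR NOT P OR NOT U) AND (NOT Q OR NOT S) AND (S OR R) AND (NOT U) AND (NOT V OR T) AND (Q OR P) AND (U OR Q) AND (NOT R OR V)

P ↦ true,  Q ↦ true,  R ↦ true,  S ↦ false,  T ↦ true,  U ↦ false,  V ↦ true

(NOT U) alone gives U = false.
(Q) alone gives Q = true.
(NOT S) alone gives S = false.
(R) alone gives R = true.
(V) alone gives V = true.
(T) alone gives T = true.
Every clause is now satisfied; P is unconstrained.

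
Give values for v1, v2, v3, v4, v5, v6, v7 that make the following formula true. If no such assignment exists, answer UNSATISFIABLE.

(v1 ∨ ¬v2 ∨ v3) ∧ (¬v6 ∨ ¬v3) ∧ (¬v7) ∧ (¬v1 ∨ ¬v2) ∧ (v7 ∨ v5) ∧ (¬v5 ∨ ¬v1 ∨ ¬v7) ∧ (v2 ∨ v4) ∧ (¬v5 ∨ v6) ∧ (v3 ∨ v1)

The clause (¬v7) is unit, so v7 = False.
The clause (v5) is unit, so v5 = True.
The clause (v6) is unit, so v6 = True.
The clause (¬v3) is unit, so v3 = False.
The clause (v1) is unit, so v1 = True.
The clause (¬v2) is unit, so v2 = False.
The clause (v4) is unit, so v4 = True.
This assignment satisfies each clause.

v1 ↦ True,  v2 ↦ False,  v3 ↦ False,  v4 ↦ True,  v5 ↦ True,  v6 ↦ True,  v7 ↦ False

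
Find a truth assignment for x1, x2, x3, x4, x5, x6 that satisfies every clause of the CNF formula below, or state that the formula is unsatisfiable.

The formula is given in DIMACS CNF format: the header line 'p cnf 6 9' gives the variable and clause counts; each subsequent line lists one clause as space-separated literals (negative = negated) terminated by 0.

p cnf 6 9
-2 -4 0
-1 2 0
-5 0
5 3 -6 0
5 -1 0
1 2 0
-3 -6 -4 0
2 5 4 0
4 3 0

x1: False,  x2: True,  x3: True,  x4: False,  x5: False,  x6: False

The clause (¬x5) is unit, so x5 = False.
The clause (¬x1) is unit, so x1 = False.
The clause (x2) is unit, so x2 = True.
The clause (¬x4) is unit, so x4 = False.
The clause (x3) is unit, so x3 = True.
Every clause is now satisfied; x6 is unconstrained.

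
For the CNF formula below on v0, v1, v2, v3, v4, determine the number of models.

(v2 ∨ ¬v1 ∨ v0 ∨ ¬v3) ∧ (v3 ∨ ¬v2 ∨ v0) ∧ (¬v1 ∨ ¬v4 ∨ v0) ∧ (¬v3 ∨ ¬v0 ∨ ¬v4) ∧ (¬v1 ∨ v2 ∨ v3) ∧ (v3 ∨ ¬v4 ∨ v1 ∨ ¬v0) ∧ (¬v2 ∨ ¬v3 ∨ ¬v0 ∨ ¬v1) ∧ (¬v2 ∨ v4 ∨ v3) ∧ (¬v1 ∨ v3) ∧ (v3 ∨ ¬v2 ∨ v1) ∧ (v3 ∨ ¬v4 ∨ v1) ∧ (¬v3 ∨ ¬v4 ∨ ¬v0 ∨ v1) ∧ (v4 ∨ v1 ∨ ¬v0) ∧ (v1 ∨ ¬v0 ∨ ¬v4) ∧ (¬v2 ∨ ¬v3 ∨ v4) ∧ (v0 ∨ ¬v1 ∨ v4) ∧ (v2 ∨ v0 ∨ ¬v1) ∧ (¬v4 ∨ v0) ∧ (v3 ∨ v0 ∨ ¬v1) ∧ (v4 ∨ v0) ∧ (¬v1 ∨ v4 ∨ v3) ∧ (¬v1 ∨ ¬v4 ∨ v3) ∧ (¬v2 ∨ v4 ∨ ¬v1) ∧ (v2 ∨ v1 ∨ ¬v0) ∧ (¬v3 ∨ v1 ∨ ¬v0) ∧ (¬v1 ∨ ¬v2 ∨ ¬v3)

1

There are 2^5 = 32 truth assignments over (v0, v1, v2, v3, v4).
Split on v2. With v2 = True, the clauses containing v2 are satisfied and ¬v2 drops from the rest; 0 of the 2^4 = 16 assignments to the other variables satisfy what remains.
With v2 = False, by the same count on the reduced clause set, 1 assignment works.
Total: 0 + 1 = 1.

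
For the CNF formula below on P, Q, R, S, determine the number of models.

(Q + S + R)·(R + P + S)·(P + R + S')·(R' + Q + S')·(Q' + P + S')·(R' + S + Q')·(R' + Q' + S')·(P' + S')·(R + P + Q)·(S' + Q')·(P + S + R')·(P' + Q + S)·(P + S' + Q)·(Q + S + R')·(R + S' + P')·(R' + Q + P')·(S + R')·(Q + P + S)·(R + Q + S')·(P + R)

1

There are 2^4 = 16 truth assignments over (P, Q, R, S).
Check each against the 20 clauses (columns in the order P, Q, R, S):
  F F F F  ✗ fails (Q + S + R)
  F F F T  ✗ fails (P + R + S')
  F F T F  ✗ fails (P + S + R')
  F F T T  ✗ fails (R' + Q + S')
  F T F F  ✗ fails (R + P + S)
  F T F T  ✗ fails (P + R + S')
  F T T F  ✗ fails (R' + S + Q')
  F T T T  ✗ fails (Q' + P + S')
  T F F F  ✗ fails (Q + S + R)
  T F F T  ✗ fails (P' + S')
  T F T F  ✗ fails (P' + Q + S)
  T F T T  ✗ fails (R' + Q + S')
  T T F F  ✓ satisfies all
  T T F T  ✗ fails (P' + S')
  T T T F  ✗ fails (R' + S + Q')
  T T T T  ✗ fails (R' + Q' + S')
1 of the 16 rows is a model.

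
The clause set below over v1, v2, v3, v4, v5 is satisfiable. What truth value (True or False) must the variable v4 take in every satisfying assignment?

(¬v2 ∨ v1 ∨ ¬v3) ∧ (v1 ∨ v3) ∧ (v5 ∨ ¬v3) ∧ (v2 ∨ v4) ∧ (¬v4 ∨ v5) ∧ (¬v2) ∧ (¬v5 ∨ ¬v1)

Suppose v4 = False.
The clause (v2) is unit, so v2 = True.
Now (¬v2) is unsatisfied and unit — conflict.
So every satisfying assignment has v4 = True.

True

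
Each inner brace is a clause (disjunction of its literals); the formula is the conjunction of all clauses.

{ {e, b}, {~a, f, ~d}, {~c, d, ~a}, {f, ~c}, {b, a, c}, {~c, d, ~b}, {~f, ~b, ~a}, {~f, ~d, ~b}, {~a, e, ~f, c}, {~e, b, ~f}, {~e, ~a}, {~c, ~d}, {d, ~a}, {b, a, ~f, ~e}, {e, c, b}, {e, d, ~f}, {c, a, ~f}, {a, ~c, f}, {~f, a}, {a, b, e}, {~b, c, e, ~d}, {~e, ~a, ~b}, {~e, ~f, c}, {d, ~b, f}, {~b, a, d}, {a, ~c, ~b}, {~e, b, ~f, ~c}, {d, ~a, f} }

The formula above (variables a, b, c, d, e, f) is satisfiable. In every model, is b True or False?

True

Suppose b = 0.
The clause (e) is unit, so e = 1.
The clause (~f) is unit, so f = 0.
The clause (~c) is unit, so c = 0.
The clause (a) is unit, so a = 1.
Now (~a) is unsatisfied and unit — conflict.
So every satisfying assignment has b = True.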